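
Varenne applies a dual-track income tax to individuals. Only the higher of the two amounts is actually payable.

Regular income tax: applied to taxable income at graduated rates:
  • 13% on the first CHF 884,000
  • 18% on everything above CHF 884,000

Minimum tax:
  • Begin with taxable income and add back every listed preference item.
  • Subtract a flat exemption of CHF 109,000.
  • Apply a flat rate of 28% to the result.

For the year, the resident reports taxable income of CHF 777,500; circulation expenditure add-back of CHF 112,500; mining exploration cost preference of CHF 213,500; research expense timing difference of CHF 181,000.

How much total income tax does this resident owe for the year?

CHF 329,140

Minimum tax:
  Adjusted income: CHF 777,500 + CHF 112,500 + CHF 213,500 + CHF 181,000 = CHF 1,284,500
  Less exemption CHF 109,000 → base CHF 1,175,500
  CHF 1,175,500 × 28% = CHF 329,140

Regular income tax:
  CHF 777,500 × 13% = CHF 101,075

CHF 329,140 > CHF 101,075, so the minimum tax is the binding amount.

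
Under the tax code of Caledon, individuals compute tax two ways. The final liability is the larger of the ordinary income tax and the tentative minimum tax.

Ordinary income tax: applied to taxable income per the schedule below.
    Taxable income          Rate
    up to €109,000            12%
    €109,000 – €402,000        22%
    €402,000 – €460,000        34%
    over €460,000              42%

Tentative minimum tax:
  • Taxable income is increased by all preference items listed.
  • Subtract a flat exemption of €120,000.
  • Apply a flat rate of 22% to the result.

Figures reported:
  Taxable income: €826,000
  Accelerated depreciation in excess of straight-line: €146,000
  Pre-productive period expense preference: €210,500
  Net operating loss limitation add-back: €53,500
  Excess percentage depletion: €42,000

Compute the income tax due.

Ordinary income tax:
  €109,000 × 12% = €13,080
  €293,000 × 22% = €64,460
  €58,000 × 34% = €19,720
  €366,000 × 42% = €153,720
  → €250,980

Tentative minimum tax:
  Adjusted income: €826,000 + €146,000 + €210,500 + €53,500 + €42,000 = €1,278,000
  Less exemption €120,000 → base €1,158,000
  €1,158,000 × 22% = €254,760

€254,760 > €250,980, so the tentative minimum tax is the binding amount.

€254,760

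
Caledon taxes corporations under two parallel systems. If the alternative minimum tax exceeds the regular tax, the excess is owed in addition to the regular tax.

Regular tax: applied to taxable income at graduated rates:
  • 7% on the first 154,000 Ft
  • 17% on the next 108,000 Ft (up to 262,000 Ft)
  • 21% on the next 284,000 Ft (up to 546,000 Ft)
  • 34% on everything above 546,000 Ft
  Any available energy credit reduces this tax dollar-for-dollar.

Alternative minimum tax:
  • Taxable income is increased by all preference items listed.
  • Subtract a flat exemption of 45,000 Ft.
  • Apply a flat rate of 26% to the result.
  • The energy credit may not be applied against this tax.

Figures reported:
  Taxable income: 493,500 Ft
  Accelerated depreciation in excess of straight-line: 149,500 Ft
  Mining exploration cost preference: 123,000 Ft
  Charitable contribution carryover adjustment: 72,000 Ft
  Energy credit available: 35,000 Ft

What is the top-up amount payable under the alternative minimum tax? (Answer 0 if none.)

163,425 Ft

Alternative minimum tax:
  Adjusted income: 493,500 Ft + 149,500 Ft + 123,000 Ft + 72,000 Ft = 838,000 Ft
  Less exemption 45,000 Ft → base 793,000 Ft
  793,000 Ft × 26% = 206,180 Ft

Regular tax:
  154,000 Ft × 7% = 10,780 Ft
  108,000 Ft × 17% = 18,360 Ft
  231,500 Ft × 21% = 48,615 Ft
  → 77,755 Ft
  Less energy credit 35,000 Ft → 42,755 Ft

Excess of alternative minimum tax over regular tax: 206,180 Ft − 42,755 Ft = 163,425 Ft.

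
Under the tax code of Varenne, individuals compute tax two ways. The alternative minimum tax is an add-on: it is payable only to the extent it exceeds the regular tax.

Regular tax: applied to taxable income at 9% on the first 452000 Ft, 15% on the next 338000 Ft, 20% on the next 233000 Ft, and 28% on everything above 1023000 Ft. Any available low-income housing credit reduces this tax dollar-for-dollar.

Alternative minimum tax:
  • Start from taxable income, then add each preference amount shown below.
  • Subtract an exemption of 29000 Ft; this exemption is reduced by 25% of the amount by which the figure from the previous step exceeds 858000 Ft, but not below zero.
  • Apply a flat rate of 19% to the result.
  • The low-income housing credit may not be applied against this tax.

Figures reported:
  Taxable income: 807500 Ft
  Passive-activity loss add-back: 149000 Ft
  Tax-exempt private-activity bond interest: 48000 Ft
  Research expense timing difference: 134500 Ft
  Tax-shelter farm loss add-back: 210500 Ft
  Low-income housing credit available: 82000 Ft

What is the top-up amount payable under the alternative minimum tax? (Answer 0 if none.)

243525 Ft

Regular tax:
  452000 Ft × 9% = 40680 Ft
  338000 Ft × 15% = 50700 Ft
  17500 Ft × 20% = 3500 Ft
  → 94880 Ft
  Less low-income housing credit 82000 Ft → 12880 Ft

Alternative minimum tax:
  Adjusted income: 807500 Ft + 149000 Ft + 48000 Ft + 134500 Ft + 210500 Ft = 1349500 Ft
  Exemption: 25% × (1349500 Ft − 858000 Ft) = 122875 Ft ≥ 29000 Ft, so the exemption is fully phased out
  Base: 1349500 Ft − 0 Ft = 1349500 Ft
  1349500 Ft × 19% = 256405 Ft

Excess of alternative minimum tax over regular tax: 256405 Ft − 12880 Ft = 243525 Ft.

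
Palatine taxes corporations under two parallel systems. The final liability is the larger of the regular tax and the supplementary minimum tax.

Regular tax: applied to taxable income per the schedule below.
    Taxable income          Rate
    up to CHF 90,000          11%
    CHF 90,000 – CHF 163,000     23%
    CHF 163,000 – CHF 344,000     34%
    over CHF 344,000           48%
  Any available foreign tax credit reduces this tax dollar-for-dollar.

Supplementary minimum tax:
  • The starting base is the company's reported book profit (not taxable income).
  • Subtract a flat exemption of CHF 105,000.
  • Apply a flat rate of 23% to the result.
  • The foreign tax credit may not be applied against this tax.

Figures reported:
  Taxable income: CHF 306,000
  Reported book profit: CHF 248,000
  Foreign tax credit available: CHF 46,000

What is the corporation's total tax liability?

CHF 32,890

Regular tax:
  CHF 90,000 × 11% = CHF 9,900
  CHF 73,000 × 23% = CHF 16,790
  CHF 143,000 × 34% = CHF 48,620
  → CHF 75,310
  Less foreign tax credit CHF 46,000 → CHF 29,310

Supplementary minimum tax:
  Base (reported book profit): CHF 248,000
  Less exemption CHF 105,000 → base CHF 143,000
  CHF 143,000 × 23% = CHF 32,890

CHF 32,890 > CHF 29,310, so the supplementary minimum tax is the binding amount.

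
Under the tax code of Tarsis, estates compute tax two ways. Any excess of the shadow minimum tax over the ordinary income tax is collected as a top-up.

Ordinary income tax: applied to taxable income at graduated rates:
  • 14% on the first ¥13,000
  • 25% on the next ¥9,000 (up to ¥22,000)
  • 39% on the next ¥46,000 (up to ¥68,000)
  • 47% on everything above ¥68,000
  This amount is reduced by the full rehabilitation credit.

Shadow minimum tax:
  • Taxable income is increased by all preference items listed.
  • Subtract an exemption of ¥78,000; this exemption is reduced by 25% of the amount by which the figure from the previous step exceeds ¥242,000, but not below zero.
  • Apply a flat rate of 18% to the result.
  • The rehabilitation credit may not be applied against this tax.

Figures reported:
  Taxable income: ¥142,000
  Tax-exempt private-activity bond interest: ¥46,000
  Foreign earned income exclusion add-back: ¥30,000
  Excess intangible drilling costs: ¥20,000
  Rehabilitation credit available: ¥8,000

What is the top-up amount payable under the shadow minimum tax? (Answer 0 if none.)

Ordinary income tax:
  ¥13,000 × 14% = ¥1,820
  ¥9,000 × 25% = ¥2,250
  ¥46,000 × 39% = ¥17,940
  ¥74,000 × 47% = ¥34,780
  → ¥56,790
  Less rehabilitation credit ¥8,000 → ¥48,790

Shadow minimum tax:
  Adjusted income: ¥142,000 + ¥46,000 + ¥30,000 + ¥20,000 = ¥238,000
  Exemption: ¥238,000 ≤ ¥242,000, so full ¥78,000 applies
  Base: ¥238,000 − ¥78,000 = ¥160,000
  ¥160,000 × 18% = ¥28,800

¥28,800 ≤ ¥48,790, so no add-on is due.

¥0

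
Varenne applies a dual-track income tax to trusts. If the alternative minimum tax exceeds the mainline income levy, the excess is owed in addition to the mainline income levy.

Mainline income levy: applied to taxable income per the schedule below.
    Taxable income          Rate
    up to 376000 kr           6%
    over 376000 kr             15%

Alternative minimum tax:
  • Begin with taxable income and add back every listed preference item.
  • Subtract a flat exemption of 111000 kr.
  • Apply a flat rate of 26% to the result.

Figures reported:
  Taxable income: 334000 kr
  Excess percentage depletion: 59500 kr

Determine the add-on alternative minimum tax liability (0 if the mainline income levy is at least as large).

53410 kr

Mainline income levy:
  334000 kr × 6% = 20040 kr

Alternative minimum tax:
  Adjusted income: 334000 kr + 59500 kr = 393500 kr
  Less exemption 111000 kr → base 282500 kr
  282500 kr × 26% = 73450 kr

Excess of alternative minimum tax over mainline income levy: 73450 kr − 20040 kr = 53410 kr.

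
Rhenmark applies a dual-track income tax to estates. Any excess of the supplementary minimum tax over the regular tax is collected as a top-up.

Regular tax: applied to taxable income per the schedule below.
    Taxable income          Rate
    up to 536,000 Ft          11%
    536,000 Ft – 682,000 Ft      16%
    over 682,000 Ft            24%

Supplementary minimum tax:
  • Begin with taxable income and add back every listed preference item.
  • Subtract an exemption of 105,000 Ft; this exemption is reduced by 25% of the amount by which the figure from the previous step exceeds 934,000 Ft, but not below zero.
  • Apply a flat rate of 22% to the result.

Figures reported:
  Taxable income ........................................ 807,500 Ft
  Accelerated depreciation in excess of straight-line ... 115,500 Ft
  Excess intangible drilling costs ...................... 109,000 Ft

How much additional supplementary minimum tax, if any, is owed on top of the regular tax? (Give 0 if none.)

Supplementary minimum tax:
  Adjusted income: 807,500 Ft + 115,500 Ft + 109,000 Ft = 1,032,000 Ft
  Exemption: 105,000 Ft − 25% × (1,032,000 Ft − 934,000 Ft) = 105,000 Ft − 24,500 Ft = 80,500 Ft
  Base: 1,032,000 Ft − 80,500 Ft = 951,500 Ft
  951,500 Ft × 22% = 209,330 Ft

Regular tax:
  536,000 Ft × 11% = 58,960 Ft
  146,000 Ft × 16% = 23,360 Ft
  125,500 Ft × 24% = 30,120 Ft
  → 112,440 Ft

Excess of supplementary minimum tax over regular tax: 209,330 Ft − 112,440 Ft = 96,890 Ft.

96,890 Ft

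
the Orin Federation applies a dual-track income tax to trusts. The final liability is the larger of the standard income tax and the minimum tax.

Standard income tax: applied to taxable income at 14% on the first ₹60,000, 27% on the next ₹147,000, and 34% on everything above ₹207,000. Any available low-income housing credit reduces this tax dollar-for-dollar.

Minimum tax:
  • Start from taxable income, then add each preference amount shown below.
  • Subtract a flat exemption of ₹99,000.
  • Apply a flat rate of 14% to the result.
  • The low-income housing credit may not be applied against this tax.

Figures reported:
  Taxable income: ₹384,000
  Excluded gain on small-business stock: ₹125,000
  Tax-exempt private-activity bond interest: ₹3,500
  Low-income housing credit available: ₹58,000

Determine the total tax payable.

₹57,890

Minimum tax:
  Adjusted income: ₹384,000 + ₹125,000 + ₹3,500 = ₹512,500
  Less exemption ₹99,000 → base ₹413,500
  ₹413,500 × 14% = ₹57,890

Standard income tax:
  ₹60,000 × 14% = ₹8,400
  ₹147,000 × 27% = ₹39,690
  ₹177,000 × 34% = ₹60,180
  → ₹108,270
  Less low-income housing credit ₹58,000 → ₹50,270

₹57,890 > ₹50,270, so the minimum tax is the binding amount.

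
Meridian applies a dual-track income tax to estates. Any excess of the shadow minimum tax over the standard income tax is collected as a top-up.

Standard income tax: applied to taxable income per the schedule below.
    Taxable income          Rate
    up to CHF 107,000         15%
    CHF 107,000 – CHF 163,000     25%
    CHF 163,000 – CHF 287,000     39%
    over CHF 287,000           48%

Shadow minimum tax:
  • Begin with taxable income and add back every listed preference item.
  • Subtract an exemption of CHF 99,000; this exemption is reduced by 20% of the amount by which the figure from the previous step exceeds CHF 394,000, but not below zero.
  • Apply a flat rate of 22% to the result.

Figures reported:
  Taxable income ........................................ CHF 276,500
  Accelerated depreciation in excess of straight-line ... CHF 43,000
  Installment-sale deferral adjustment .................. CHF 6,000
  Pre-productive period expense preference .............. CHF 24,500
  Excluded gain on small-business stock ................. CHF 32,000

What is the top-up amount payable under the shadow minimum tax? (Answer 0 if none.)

CHF 0

Standard income tax:
  CHF 107,000 × 15% = CHF 16,050
  CHF 56,000 × 25% = CHF 14,000
  CHF 113,500 × 39% = CHF 44,265
  → CHF 74,315

Shadow minimum tax:
  Adjusted income: CHF 276,500 + CHF 43,000 + CHF 6,000 + CHF 24,500 + CHF 32,000 = CHF 382,000
  Exemption: CHF 382,000 ≤ CHF 394,000, so full CHF 99,000 applies
  Base: CHF 382,000 − CHF 99,000 = CHF 283,000
  CHF 283,000 × 22% = CHF 62,260

CHF 62,260 ≤ CHF 74,315, so no add-on is due.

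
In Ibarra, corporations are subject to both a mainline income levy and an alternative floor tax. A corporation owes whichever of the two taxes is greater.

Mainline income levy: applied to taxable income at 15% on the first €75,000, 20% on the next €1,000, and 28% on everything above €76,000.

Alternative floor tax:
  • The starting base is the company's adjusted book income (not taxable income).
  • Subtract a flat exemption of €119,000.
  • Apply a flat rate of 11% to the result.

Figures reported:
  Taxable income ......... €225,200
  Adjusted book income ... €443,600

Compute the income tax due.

Alternative floor tax:
  Base (adjusted book income): €443,600
  Less exemption €119,000 → base €324,600
  €324,600 × 11% = €35,706

Mainline income levy:
  €75,000 × 15% = €11,250
  €1,000 × 20% = €200
  €149,200 × 28% = €41,776
  → €53,226

€53,226 > €35,706, so the mainline income levy governs.

€53,226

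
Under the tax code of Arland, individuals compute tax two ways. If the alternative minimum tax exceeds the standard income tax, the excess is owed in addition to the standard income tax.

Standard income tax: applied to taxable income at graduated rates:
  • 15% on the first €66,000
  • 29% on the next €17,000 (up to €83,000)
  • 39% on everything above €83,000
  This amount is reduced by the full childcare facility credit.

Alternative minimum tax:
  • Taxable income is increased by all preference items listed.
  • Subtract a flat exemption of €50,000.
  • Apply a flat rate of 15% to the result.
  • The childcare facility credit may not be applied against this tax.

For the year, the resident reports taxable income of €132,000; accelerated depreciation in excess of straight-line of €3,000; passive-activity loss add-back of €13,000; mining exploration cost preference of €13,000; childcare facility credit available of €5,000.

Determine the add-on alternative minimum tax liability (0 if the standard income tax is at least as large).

Alternative minimum tax:
  Adjusted income: €132,000 + €3,000 + €13,000 + €13,000 = €161,000
  Less exemption €50,000 → base €111,000
  €111,000 × 15% = €16,650

Standard income tax:
  €66,000 × 15% = €9,900
  €17,000 × 29% = €4,930
  €49,000 × 39% = €19,110
  → €33,940
  Less childcare facility credit €5,000 → €28,940

€16,650 ≤ €28,940, so no add-on is due.

€0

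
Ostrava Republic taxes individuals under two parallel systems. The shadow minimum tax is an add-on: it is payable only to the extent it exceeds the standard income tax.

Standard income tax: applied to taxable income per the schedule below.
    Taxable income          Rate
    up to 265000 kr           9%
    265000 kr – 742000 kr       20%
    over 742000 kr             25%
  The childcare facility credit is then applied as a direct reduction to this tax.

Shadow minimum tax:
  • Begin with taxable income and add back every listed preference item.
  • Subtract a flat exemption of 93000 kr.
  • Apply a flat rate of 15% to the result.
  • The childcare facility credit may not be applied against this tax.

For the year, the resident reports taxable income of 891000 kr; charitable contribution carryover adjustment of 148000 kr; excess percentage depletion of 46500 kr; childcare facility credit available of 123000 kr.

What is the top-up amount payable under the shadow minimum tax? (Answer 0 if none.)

Shadow minimum tax:
  Adjusted income: 891000 kr + 148000 kr + 46500 kr = 1085500 kr
  Less exemption 93000 kr → base 992500 kr
  992500 kr × 15% = 148875 kr

Standard income tax:
  265000 kr × 9% = 23850 kr
  477000 kr × 20% = 95400 kr
  149000 kr × 25% = 37250 kr
  → 156500 kr
  Less childcare facility credit 123000 kr → 33500 kr

Excess of shadow minimum tax over standard income tax: 148875 kr − 33500 kr = 115375 kr.

115375 kr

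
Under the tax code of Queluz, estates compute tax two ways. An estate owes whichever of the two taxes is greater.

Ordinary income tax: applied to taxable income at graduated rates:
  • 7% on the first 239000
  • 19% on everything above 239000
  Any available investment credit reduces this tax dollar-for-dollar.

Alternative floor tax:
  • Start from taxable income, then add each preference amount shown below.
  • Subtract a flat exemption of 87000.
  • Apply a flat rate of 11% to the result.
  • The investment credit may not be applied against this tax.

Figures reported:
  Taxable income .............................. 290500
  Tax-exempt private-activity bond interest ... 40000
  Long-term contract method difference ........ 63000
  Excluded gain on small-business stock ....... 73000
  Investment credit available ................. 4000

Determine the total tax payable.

Ordinary income tax:
  239000 × 7% = 16730
  51500 × 19% = 9785
  → 26515
  Less investment credit 4000 → 22515

Alternative floor tax:
  Adjusted income: 290500 + 40000 + 63000 + 73000 = 466500
  Less exemption 87000 → base 379500
  379500 × 11% = 41745

41745 > 22515, so the alternative floor tax is the binding amount.

41745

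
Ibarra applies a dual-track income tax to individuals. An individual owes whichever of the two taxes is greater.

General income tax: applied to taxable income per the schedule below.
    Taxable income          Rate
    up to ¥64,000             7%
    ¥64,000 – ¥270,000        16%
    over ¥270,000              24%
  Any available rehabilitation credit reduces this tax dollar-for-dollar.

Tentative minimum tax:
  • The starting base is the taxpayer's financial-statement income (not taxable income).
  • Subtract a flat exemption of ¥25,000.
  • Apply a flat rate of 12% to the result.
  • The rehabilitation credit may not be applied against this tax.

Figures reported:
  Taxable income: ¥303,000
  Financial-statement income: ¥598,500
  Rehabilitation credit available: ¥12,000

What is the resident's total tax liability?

General income tax:
  ¥64,000 × 7% = ¥4,480
  ¥206,000 × 16% = ¥32,960
  ¥33,000 × 24% = ¥7,920
  → ¥45,360
  Less rehabilitation credit ¥12,000 → ¥33,360

Tentative minimum tax:
  Base (financial-statement income): ¥598,500
  Less exemption ¥25,000 → base ¥573,500
  ¥573,500 × 12% = ¥68,820

¥68,820 > ¥33,360, so the tentative minimum tax is the binding amount.

¥68,820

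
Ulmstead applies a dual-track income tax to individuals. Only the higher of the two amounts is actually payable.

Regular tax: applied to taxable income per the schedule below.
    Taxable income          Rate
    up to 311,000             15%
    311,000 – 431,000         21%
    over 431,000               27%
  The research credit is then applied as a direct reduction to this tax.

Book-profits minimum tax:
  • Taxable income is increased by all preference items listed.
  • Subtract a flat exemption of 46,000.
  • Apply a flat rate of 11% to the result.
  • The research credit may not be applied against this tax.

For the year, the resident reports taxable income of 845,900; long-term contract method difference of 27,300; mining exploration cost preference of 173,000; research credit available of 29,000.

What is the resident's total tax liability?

154,873

Book-profits minimum tax:
  Adjusted income: 845,900 + 27,300 + 173,000 = 1,046,200
  Less exemption 46,000 → base 1,000,200
  1,000,200 × 11% = 110,022

Regular tax:
  311,000 × 15% = 46,650
  120,000 × 21% = 25,200
  414,900 × 27% = 112,023
  → 183,873
  Less research credit 29,000 → 154,873

154,873 > 110,022, so the regular tax governs.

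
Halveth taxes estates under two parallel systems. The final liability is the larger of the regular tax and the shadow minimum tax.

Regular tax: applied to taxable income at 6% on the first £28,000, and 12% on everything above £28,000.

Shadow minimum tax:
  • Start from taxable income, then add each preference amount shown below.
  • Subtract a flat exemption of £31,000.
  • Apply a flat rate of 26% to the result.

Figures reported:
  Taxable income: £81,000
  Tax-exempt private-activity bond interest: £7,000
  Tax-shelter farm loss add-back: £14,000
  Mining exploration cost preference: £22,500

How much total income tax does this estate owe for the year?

Shadow minimum tax:
  Adjusted income: £81,000 + £7,000 + £14,000 + £22,500 = £124,500
  Less exemption £31,000 → base £93,500
  £93,500 × 26% = £24,310

Regular tax:
  £28,000 × 6% = £1,680
  £53,000 × 12% = £6,360
  → £8,040

£24,310 > £8,040, so the shadow minimum tax is the binding amount.

£24,310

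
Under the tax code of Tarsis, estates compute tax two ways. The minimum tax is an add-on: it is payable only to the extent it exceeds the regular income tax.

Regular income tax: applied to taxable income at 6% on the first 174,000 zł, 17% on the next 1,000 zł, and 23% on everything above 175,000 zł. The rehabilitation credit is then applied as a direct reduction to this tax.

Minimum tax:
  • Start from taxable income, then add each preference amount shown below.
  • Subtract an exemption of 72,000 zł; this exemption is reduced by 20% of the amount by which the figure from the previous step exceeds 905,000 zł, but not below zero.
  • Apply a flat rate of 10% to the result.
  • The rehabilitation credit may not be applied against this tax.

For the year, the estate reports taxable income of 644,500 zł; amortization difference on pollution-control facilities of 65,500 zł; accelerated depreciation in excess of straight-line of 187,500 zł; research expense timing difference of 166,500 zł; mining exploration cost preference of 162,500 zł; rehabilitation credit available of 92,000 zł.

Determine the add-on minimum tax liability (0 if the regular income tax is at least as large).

95,285 zł

Minimum tax:
  Adjusted income: 644,500 zł + 65,500 zł + 187,500 zł + 166,500 zł + 162,500 zł = 1,226,500 zł
  Exemption: 72,000 zł − 20% × (1,226,500 zł − 905,000 zł) = 72,000 zł − 64,300 zł = 7,700 zł
  Base: 1,226,500 zł − 7,700 zł = 1,218,800 zł
  1,218,800 zł × 10% = 121,880 zł

Regular income tax:
  174,000 zł × 6% = 10,440 zł
  1,000 zł × 17% = 170 zł
  469,500 zł × 23% = 107,985 zł
  → 118,595 zł
  Less rehabilitation credit 92,000 zł → 26,595 zł

Excess of minimum tax over regular income tax: 121,880 zł − 26,595 zł = 95,285 zł.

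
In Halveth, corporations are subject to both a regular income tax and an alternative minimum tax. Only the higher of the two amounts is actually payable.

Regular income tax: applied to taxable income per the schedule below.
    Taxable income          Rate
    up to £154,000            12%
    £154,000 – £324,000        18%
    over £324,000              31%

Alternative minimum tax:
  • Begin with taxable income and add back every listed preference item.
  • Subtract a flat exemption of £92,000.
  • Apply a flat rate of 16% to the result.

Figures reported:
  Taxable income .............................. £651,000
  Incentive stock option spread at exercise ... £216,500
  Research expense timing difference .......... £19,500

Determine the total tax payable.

£150,450

Regular income tax:
  £154,000 × 12% = £18,480
  £170,000 × 18% = £30,600
  £327,000 × 31% = £101,370
  → £150,450

Alternative minimum tax:
  Adjusted income: £651,000 + £216,500 + £19,500 = £887,000
  Less exemption £92,000 → base £795,000
  £795,000 × 16% = £127,200

£150,450 > £127,200, so the regular income tax governs.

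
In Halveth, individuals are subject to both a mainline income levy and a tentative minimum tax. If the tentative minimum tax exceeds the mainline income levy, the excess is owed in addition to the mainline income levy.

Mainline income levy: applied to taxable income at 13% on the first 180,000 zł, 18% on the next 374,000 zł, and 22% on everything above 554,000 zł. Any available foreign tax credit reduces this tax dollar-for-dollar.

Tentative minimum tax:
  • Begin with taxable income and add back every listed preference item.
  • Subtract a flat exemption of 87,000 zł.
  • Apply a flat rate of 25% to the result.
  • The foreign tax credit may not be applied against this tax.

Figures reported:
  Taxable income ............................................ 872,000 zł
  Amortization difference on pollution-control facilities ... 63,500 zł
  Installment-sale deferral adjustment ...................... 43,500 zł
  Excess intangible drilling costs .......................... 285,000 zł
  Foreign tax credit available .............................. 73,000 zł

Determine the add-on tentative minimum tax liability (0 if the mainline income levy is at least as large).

206,570 zł

Mainline income levy:
  180,000 zł × 13% = 23,400 zł
  374,000 zł × 18% = 67,320 zł
  318,000 zł × 22% = 69,960 zł
  → 160,680 zł
  Less foreign tax credit 73,000 zł → 87,680 zł

Tentative minimum tax:
  Adjusted income: 872,000 zł + 63,500 zł + 43,500 zł + 285,000 zł = 1,264,000 zł
  Less exemption 87,000 zł → base 1,177,000 zł
  1,177,000 zł × 25% = 294,250 zł

Excess of tentative minimum tax over mainline income levy: 294,250 zł − 87,680 zł = 206,570 zł.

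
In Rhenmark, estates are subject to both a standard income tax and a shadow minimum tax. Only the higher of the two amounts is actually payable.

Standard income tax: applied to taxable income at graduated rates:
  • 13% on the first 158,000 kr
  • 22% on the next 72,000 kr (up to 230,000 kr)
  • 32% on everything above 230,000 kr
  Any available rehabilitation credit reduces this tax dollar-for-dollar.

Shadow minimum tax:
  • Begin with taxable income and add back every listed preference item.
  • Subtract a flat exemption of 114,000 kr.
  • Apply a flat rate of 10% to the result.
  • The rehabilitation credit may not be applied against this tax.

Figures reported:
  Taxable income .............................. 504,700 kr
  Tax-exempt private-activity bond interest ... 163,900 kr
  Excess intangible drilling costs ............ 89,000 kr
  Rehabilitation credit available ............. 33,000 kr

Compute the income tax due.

91,284 kr

Shadow minimum tax:
  Adjusted income: 504,700 kr + 163,900 kr + 89,000 kr = 757,600 kr
  Less exemption 114,000 kr → base 643,600 kr
  643,600 kr × 10% = 64,360 kr

Standard income tax:
  158,000 kr × 13% = 20,540 kr
  72,000 kr × 22% = 15,840 kr
  274,700 kr × 32% = 87,904 kr
  → 124,284 kr
  Less rehabilitation credit 33,000 kr → 91,284 kr

91,284 kr > 64,360 kr, so the standard income tax governs.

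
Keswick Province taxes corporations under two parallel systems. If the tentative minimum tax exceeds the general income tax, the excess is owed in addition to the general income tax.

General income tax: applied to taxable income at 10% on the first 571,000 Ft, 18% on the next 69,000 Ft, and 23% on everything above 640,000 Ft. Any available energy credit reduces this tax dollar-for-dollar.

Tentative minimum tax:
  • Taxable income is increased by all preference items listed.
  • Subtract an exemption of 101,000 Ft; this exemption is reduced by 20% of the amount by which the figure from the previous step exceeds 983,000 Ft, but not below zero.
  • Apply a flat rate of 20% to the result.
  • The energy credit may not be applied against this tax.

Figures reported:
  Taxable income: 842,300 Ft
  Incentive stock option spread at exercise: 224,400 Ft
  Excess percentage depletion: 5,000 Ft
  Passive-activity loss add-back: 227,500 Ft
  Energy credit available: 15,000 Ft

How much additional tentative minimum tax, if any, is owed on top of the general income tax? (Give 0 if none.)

General income tax:
  571,000 Ft × 10% = 57,100 Ft
  69,000 Ft × 18% = 12,420 Ft
  202,300 Ft × 23% = 46,529 Ft
  → 116,049 Ft
  Less energy credit 15,000 Ft → 101,049 Ft

Tentative minimum tax:
  Adjusted income: 842,300 Ft + 224,400 Ft + 5,000 Ft + 227,500 Ft = 1,299,200 Ft
  Exemption: 101,000 Ft − 20% × (1,299,200 Ft − 983,000 Ft) = 101,000 Ft − 63,240 Ft = 37,760 Ft
  Base: 1,299,200 Ft − 37,760 Ft = 1,261,440 Ft
  1,261,440 Ft × 20% = 252,288 Ft

Excess of tentative minimum tax over general income tax: 252,288 Ft − 101,049 Ft = 151,239 Ft.

151,239 Ft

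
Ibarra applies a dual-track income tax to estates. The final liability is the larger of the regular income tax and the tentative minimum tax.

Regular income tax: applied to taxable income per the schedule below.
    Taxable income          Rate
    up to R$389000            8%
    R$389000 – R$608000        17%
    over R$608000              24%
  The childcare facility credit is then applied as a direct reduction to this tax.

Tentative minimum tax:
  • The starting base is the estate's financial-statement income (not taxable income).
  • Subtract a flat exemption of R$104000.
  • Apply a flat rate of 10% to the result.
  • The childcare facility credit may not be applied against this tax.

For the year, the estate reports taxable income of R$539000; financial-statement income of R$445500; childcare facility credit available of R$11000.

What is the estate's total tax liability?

Tentative minimum tax:
  Base (financial-statement income): R$445500
  Less exemption R$104000 → base R$341500
  R$341500 × 10% = R$34150

Regular income tax:
  R$389000 × 8% = R$31120
  R$150000 × 17% = R$25500
  → R$56620
  Less childcare facility credit R$11000 → R$45620

R$45620 > R$34150, so the regular income tax governs.

R$45620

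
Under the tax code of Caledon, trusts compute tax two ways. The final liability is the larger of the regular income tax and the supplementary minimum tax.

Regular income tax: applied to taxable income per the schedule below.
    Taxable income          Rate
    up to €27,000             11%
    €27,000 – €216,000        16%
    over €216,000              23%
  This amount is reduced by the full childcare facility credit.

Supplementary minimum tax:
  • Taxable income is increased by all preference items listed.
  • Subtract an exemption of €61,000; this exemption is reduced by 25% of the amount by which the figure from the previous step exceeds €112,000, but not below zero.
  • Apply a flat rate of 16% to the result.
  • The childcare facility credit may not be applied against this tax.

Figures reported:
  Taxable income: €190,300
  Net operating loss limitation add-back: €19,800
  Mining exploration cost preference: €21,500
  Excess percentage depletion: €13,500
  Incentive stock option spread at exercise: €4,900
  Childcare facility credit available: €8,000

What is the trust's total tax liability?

€35,760

Regular income tax:
  €27,000 × 11% = €2,970
  €163,300 × 16% = €26,128
  → €29,098
  Less childcare facility credit €8,000 → €21,098

Supplementary minimum tax:
  Adjusted income: €190,300 + €19,800 + €21,500 + €13,500 + €4,900 = €250,000
  Exemption: €61,000 − 25% × (€250,000 − €112,000) = €61,000 − €34,500 = €26,500
  Base: €250,000 − €26,500 = €223,500
  €223,500 × 16% = €35,760

€35,760 > €21,098, so the supplementary minimum tax is the binding amount.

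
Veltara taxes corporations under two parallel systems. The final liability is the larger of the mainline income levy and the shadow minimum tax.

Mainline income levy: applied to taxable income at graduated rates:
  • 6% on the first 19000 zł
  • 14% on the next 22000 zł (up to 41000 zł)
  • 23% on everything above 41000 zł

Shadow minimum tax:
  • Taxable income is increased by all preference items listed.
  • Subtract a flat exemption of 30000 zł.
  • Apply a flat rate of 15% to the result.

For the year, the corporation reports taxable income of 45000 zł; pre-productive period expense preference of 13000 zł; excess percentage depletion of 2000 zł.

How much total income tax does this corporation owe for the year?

Mainline income levy:
  19000 zł × 6% = 1140 zł
  22000 zł × 14% = 3080 zł
  4000 zł × 23% = 920 zł
  → 5140 zł

Shadow minimum tax:
  Adjusted income: 45000 zł + 13000 zł + 2000 zł = 60000 zł
  Less exemption 30000 zł → base 30000 zł
  30000 zł × 15% = 4500 zł

5140 zł > 4500 zł, so the mainline income levy governs.

5140 zł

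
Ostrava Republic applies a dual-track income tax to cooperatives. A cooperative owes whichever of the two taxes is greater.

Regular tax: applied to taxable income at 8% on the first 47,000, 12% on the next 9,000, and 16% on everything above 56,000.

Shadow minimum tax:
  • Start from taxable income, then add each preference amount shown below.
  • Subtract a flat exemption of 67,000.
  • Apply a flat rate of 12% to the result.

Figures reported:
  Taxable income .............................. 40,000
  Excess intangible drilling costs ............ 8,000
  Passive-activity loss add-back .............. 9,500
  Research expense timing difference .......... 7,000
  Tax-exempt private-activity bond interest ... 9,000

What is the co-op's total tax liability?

3,200

Shadow minimum tax:
  Adjusted income: 40,000 + 8,000 + 9,500 + 7,000 + 9,000 = 73,500
  Less exemption 67,000 → base 6,500
  6,500 × 12% = 780

Regular tax:
  40,000 × 8% = 3,200

3,200 > 780, so the regular tax governs.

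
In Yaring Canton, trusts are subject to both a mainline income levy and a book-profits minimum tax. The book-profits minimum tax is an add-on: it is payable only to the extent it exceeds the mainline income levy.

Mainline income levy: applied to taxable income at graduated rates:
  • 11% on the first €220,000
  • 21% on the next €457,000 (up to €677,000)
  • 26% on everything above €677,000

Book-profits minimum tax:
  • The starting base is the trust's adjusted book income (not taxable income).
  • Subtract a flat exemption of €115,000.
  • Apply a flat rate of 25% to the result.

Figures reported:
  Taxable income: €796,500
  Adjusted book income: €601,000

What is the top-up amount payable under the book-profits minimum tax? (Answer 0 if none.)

Book-profits minimum tax:
  Base (adjusted book income): €601,000
  Less exemption €115,000 → base €486,000
  €486,000 × 25% = €121,500

Mainline income levy:
  €220,000 × 11% = €24,200
  €457,000 × 21% = €95,970
  €119,500 × 26% = €31,070
  → €151,240

€121,500 ≤ €151,240, so no add-on is due.

€0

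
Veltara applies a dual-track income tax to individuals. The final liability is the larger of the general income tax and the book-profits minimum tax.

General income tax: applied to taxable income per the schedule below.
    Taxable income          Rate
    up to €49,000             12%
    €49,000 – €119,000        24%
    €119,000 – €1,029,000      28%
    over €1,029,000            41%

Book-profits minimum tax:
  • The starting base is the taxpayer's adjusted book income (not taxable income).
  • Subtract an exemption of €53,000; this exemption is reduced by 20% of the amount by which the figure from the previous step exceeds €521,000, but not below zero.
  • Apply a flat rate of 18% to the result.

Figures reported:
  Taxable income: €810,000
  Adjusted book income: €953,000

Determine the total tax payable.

Book-profits minimum tax:
  Base (adjusted book income): €953,000
  Exemption: 20% × (€953,000 − €521,000) = €86,400 ≥ €53,000, so the exemption is fully phased out
  Base: €953,000 − €0 = €953,000
  €953,000 × 18% = €171,540

General income tax:
  €49,000 × 12% = €5,880
  €70,000 × 24% = €16,800
  €691,000 × 28% = €193,480
  → €216,160

€216,160 > €171,540, so the general income tax governs.

€216,160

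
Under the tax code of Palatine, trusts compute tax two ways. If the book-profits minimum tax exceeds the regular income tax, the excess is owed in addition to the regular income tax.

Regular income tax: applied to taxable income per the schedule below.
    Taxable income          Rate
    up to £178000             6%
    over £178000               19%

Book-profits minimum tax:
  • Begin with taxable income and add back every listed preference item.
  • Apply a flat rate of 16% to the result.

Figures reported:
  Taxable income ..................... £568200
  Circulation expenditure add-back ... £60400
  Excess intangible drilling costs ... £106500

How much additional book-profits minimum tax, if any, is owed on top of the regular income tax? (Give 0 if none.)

£32798

Book-profits minimum tax:
  Adjusted income: £568200 + £60400 + £106500 = £735100
  £735100 × 16% = £117616

Regular income tax:
  £178000 × 6% = £10680
  £390200 × 19% = £74138
  → £84818

Excess of book-profits minimum tax over regular income tax: £117616 − £84818 = £32798.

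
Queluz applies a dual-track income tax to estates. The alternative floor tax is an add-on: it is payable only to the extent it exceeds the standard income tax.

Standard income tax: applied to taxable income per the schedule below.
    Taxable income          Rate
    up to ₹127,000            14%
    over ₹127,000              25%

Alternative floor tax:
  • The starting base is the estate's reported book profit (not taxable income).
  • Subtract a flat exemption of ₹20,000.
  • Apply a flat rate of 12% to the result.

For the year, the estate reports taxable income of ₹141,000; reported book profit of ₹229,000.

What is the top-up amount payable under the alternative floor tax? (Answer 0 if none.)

₹3,800

Standard income tax:
  ₹127,000 × 14% = ₹17,780
  ₹14,000 × 25% = ₹3,500
  → ₹21,280

Alternative floor tax:
  Base (reported book profit): ₹229,000
  Less exemption ₹20,000 → base ₹209,000
  ₹209,000 × 12% = ₹25,080

Excess of alternative floor tax over standard income tax: ₹25,080 − ₹21,280 = ₹3,800.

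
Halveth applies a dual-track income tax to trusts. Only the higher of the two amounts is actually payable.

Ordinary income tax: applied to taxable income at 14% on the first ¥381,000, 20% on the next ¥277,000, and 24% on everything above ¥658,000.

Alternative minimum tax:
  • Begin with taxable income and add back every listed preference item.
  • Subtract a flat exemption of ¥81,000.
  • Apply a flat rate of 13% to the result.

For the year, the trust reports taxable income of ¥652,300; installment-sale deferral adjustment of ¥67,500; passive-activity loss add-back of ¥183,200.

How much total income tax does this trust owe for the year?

Ordinary income tax:
  ¥381,000 × 14% = ¥53,340
  ¥271,300 × 20% = ¥54,260
  → ¥107,600

Alternative minimum tax:
  Adjusted income: ¥652,300 + ¥67,500 + ¥183,200 = ¥903,000
  Less exemption ¥81,000 → base ¥822,000
  ¥822,000 × 13% = ¥106,860

¥107,600 > ¥106,860, so the ordinary income tax governs.

¥107,600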